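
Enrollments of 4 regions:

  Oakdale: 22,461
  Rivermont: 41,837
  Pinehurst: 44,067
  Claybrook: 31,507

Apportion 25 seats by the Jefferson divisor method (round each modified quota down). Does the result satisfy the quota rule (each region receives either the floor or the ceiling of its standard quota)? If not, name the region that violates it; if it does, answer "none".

Standard quotas: Oakdale 4.015, Rivermont 7.478, Pinehurst 7.876, Claybrook 5.631.
Jefferson allocation: Oakdale 4, Rivermont 7, Pinehurst 8, Claybrook 6.
Every allocation lies between the lower and upper quota.

none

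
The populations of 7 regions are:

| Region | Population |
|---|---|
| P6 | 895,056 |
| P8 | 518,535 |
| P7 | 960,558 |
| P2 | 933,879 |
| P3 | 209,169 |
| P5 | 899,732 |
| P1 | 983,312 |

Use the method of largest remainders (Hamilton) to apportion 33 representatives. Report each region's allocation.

Total 5400241; standard divisor 5400241/33 ≈ 163643.667.
Standard quotas: P6 5.4695, P8 3.1687, P7 5.8698, P2 5.7068, P3 1.2782, P5 5.4981, P1 6.0089.
Lower quotas: P6 5, P8 3, P7 5, P2 5, P3 1, P5 5, P1 6 (sum 30, leaving 3 seats).
Remainders in descending order: P7 0.8698, P2 0.7068, P5 0.4981, P6 0.4695, P3 0.2782, P8 0.1687, P1 0.0089.
The surplus seats go to P7, P2, P5.

P6: 5, P8: 3, P7: 6, P2: 6, P3: 1, P5: 6, P1: 6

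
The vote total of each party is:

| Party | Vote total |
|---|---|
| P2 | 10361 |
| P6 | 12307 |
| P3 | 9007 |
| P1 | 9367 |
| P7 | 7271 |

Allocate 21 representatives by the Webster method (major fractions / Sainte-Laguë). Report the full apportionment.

P2 5, P6 5, P3 4, P1 4, P7 3

Standard divisor 48313/21 ≈ 2300.619; standard quotas: P2 4.504, P6 5.349, P3 3.915, P1 4.072, P7 3.160.
Rounding to the nearest integer gives P2 5, P6 5, P3 4, P1 4, P7 3 — total 21, matching the house size, so no adjustment is needed.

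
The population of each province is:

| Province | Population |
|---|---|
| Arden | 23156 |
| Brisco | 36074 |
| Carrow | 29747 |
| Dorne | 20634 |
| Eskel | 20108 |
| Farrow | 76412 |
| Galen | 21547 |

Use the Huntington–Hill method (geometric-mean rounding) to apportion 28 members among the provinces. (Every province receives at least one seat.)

Arden: 3; Brisco: 4; Carrow: 4; Dorne: 3; Eskel: 2; Farrow: 9; Galen: 3

With divisor 8316: modified quotas Arden 2.785, Brisco 4.338, Carrow 3.577, Dorne 2.481, Eskel 2.418, Farrow 9.189, Galen 2.591.
Geometric-mean thresholds: Arden √(2·3)=2.449, Brisco √(4·5)=4.472, Carrow √(3·4)=3.464, Dorne √(2·3)=2.449, Eskel √(2·3)=2.449, Farrow √(9·10)=9.487, Galen √(2·3)=2.449.
Each quota rounded against its threshold gives Arden 3, Brisco 4, Carrow 4, Dorne 3, Eskel 2, Farrow 9, Galen 3 (total 28).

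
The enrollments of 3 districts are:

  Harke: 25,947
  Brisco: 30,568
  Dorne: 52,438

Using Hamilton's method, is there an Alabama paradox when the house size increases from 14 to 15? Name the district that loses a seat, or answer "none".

none

At 14 seats: Harke 3, Brisco 4, Dorne 7.
At 15 seats: Harke 4, Brisco 4, Dorne 7.
No district's allocation decreased.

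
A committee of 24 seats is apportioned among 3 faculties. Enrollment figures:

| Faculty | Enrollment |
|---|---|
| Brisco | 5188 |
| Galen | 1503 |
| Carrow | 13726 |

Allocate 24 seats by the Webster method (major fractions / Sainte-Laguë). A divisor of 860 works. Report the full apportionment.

Brisco 6, Galen 2, Carrow 16

With modified divisor 860: modified quotas Brisco 6.033, Galen 1.748, Carrow 15.960.
Rounding to the nearest integer: Brisco 6, Galen 2, Carrow 16 (total 24).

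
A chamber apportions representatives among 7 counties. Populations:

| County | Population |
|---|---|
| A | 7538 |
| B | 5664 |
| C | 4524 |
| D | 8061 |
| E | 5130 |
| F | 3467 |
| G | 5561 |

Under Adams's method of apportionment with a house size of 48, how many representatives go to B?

7

Standard divisor 39945/48 ≈ 832.188; standard quotas: A 9.058, B 6.806, C 5.436, D 9.687, E 6.164, F 4.166, G 6.682.
Rounding up gives 10, 7, 6, 10, 7, 5, 7 = 52 seats, so the divisor must be adjusted.
With modified divisor 900: modified quotas A 8.376, B 6.293, C 5.027, D 8.957, E 5.700, F 3.852, G 6.179.
Rounding up: A 9, B 7, C 6, D 9, E 6, F 4, G 7 (total 48).
B receives 7.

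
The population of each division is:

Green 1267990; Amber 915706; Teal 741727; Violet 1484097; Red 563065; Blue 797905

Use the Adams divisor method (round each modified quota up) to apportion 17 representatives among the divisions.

Standard divisor 5770490/17 ≈ 339440.588; standard quotas: Green 3.736, Amber 2.698, Teal 2.185, Violet 4.372, Red 1.659, Blue 2.351.
Rounding up gives 4, 3, 3, 5, 2, 3 = 20 seats, so the divisor must be adjusted.
With modified divisor 410800: modified quotas Green 3.087, Amber 2.229, Teal 1.806, Violet 3.613, Red 1.371, Blue 1.942.
Rounding up: Green 4, Amber 3, Teal 2, Violet 4, Red 2, Blue 2 (total 17).

Green 4, Amber 3, Teal 2, Violet 4, Red 2, Blue 2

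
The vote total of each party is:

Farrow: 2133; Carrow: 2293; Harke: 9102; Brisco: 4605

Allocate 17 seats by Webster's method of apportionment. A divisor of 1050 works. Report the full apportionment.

Farrow 2, Carrow 2, Harke 9, Brisco 4

With modified divisor 1050: modified quotas Farrow 2.031, Carrow 2.184, Harke 8.669, Brisco 4.386.
Rounding to the nearest integer: Farrow 2, Carrow 2, Harke 9, Brisco 4 (total 17).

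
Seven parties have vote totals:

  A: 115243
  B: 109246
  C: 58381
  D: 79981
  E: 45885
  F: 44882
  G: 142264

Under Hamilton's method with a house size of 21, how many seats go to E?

Standard divisor: 595882 ÷ 21 ≈ 28375.333.
Standard quotas: A 4.0614, B 3.8500, C 2.0575, D 2.8187, E 1.6171, F 1.5817, G 5.0137.
Lower quotas: A 4, B 3, C 2, D 2, E 1, F 1, G 5 (sum 18, leaving 3 seats).
Remainders in descending order: B 0.8500, D 0.8187, E 0.6171, F 0.5817, A 0.0614, C 0.0575, G 0.0137.
The surplus seats go to B, D, E.
E receives 2.

2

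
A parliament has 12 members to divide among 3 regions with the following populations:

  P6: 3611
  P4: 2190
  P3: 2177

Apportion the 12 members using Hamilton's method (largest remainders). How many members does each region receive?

Total 7978; standard divisor 7978/12 ≈ 664.833.
Standard quotas: P6 5.431, P4 3.294, P3 3.275.
Lower quotas: P6 5, P4 3, P3 3 (sum 11, leaving 1 seat).
Remainders in descending order: P6 0.431, P4 0.294, P3 0.275.
Largest remainder: P6 receives the extra seat.

P6: 6, P4: 3, P3: 3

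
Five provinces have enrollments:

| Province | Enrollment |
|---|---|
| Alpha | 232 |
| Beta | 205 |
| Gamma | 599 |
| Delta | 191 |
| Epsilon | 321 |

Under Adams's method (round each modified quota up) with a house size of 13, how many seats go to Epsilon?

3

Standard divisor 1548/13 ≈ 119.077; standard quotas: Alpha 1.948, Beta 1.722, Gamma 5.030, Delta 1.604, Epsilon 2.696.
Rounding up gives 2, 2, 6, 2, 3 = 15 seats, so the divisor must be adjusted.
With modified divisor 155: modified quotas Alpha 1.497, Beta 1.323, Gamma 3.865, Delta 1.232, Epsilon 2.071.
Rounding up: Alpha 2, Beta 2, Gamma 4, Delta 2, Epsilon 3 (total 13).
Epsilon receives 3.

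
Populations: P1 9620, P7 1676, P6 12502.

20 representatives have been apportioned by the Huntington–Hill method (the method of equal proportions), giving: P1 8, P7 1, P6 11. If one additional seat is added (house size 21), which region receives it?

Priority for the next seat is population ÷ (√(s·(s+1))).
Priorities: P1 1133.728, P7 1185.111, P6 1088.159.
Highest priority: P7.

P7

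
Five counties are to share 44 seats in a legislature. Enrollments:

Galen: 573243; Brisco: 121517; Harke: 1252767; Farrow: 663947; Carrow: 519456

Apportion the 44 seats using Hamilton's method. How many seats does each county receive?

Galen=8, Brisco=2, Harke=18, Farrow=9, Carrow=7

Total 3130930; standard divisor 3130930/44 ≈ 71157.5.
Standard quotas: Galen 8.0560, Brisco 1.7077, Harke 17.6056, Farrow 9.3307, Carrow 7.3001.
Lower quotas: Galen 8, Brisco 1, Harke 17, Farrow 9, Carrow 7 (sum 42, leaving 2 seats).
Remainders in descending order: Brisco 0.7077, Harke 0.6056, Farrow 0.3307, Carrow 0.3001, Galen 0.0560.
The surplus seats go to Brisco, Harke.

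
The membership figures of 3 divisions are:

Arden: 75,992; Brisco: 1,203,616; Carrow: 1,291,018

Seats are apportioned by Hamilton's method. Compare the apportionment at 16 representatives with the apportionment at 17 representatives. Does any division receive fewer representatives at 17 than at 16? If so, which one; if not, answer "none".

At 16 seats: Arden 0, Brisco 8, Carrow 8.
At 17 seats: Arden 0, Brisco 8, Carrow 9.
No division's allocation decreased.

none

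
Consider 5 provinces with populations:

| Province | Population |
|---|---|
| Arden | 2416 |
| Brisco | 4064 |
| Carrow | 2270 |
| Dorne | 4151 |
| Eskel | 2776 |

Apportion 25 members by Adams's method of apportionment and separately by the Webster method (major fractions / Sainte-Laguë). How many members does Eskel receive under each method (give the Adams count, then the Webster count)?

Adams: Arden 4, Brisco 6, Carrow 4, Dorne 6, Eskel 5.
Webster: Arden 4, Brisco 6, Carrow 4, Dorne 7, Eskel 4.
Eskel gets 5 under Adams and 4 under Webster.

5 and 4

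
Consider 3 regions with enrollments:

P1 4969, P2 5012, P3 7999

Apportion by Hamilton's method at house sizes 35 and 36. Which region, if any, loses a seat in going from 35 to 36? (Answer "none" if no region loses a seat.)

At 35 seats: P1 10, P2 10, P3 15.
At 36 seats: P1 10, P2 10, P3 16.
No region's allocation decreased.

none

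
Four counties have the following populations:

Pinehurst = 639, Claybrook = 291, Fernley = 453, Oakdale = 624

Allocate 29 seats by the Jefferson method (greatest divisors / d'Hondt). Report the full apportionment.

Standard divisor 2007/29 ≈ 69.207; standard quotas: Pinehurst 9.233, Claybrook 4.205, Fernley 6.546, Oakdale 9.016.
Rounding down gives 9, 4, 6, 9 = 28 seats, so the divisor must be adjusted.
With modified divisor 64.3: modified quotas Pinehurst 9.938, Claybrook 4.526, Fernley 7.045, Oakdale 9.705.
Rounding down: Pinehurst 9, Claybrook 4, Fernley 7, Oakdale 9 (total 29).

Pinehurst=9, Claybrook=4, Fernley=7, Oakdale=9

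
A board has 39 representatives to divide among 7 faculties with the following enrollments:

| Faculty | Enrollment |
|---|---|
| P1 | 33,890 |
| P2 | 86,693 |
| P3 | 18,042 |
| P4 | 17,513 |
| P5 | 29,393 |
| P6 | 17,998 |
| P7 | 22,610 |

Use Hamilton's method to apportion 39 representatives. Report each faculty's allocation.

P1 6, P2 15, P3 3, P4 3, P5 5, P6 3, P7 4

Standard divisor: 226139 ÷ 39 ≈ 5798.436.
Standard quotas: P1 5.8447, P2 14.9511, P3 3.1115, P4 3.0203, P5 5.0691, P6 3.1039, P7 3.8993.
Lower quotas: P1 5, P2 14, P3 3, P4 3, P5 5, P6 3, P7 3 (sum 36, leaving 3 seats).
Remainders in descending order: P2 0.9511, P7 0.8993, P1 0.8447, P3 0.1115, P6 0.1039, P5 0.0691, P4 0.0203.
Largest remainders: P2, P7, P1 receive the extra seats.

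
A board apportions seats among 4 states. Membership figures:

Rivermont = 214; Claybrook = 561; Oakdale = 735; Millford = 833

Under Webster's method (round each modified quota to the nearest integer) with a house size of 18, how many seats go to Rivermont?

2

Standard divisor 2343/18 ≈ 130.167; standard quotas: Rivermont 1.644, Claybrook 4.310, Oakdale 5.647, Millford 6.399.
Rounding to the nearest integer gives Rivermont 2, Claybrook 4, Oakdale 6, Millford 6 — total 18, matching the house size, so no adjustment is needed.
Rivermont receives 2.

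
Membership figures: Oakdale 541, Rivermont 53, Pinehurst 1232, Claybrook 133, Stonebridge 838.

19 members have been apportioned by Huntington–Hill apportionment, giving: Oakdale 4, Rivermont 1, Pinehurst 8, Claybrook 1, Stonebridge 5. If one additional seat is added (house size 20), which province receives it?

Priority for the next seat is population ÷ (√(s·(s+1))).
Priorities: Oakdale 120.971, Rivermont 37.477, Pinehurst 145.193, Claybrook 94.045, Stonebridge 152.997.
Highest priority: Stonebridge.

Stonebridge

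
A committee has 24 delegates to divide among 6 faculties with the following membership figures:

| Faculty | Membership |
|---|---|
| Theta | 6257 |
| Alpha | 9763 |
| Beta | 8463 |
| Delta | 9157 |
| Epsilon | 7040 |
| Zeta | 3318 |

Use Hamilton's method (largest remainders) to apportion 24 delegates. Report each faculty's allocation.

Standard divisor: 43998 ÷ 24 ≈ 1833.25.
Standard quotas: Theta 3.4131, Alpha 5.3255, Beta 4.6164, Delta 4.9950, Epsilon 3.8402, Zeta 1.8099.
Lower quotas: Theta 3, Alpha 5, Beta 4, Delta 4, Epsilon 3, Zeta 1 (sum 20, leaving 4 seats).
Remainders in descending order: Delta 0.9950, Epsilon 0.8402, Zeta 0.8099, Beta 0.6164, Theta 0.4131, Alpha 0.3255.
Largest remainders: Delta, Epsilon, Zeta, Beta receive the extra seats.

Theta 3, Alpha 5, Beta 5, Delta 5, Epsilon 4, Zeta 2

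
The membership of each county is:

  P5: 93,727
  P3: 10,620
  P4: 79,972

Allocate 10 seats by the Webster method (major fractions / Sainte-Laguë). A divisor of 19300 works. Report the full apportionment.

With modified divisor 19300: modified quotas P5 4.856, P3 0.550, P4 4.144.
Rounding to the nearest integer: P5 5, P3 1, P4 4 (total 10).

P5=5, P3=1, P4=4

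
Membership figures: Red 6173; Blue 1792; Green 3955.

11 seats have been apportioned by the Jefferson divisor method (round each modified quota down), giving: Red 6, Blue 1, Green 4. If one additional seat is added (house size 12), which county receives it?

Priority for the next seat is population ÷ (current seats + 1).
Priorities: Red 881.857, Blue 896.000, Green 791.000.
Highest priority: Blue.

Blue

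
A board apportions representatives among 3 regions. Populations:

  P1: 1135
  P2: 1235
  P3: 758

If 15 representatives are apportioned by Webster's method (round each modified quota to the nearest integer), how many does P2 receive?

Standard divisor 3128/15 ≈ 208.533; standard quotas: P1 5.443, P2 5.922, P3 3.635.
Rounding to the nearest integer gives P1 5, P2 6, P3 4 — total 15, matching the house size, so no adjustment is needed.
P2 receives 6.

6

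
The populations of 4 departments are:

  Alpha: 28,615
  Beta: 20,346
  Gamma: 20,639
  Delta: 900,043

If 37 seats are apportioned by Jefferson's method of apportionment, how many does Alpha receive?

1

Standard divisor 969643/37 ≈ 26206.568; standard quotas: Alpha 1.092, Beta 0.776, Gamma 0.788, Delta 34.344.
Rounding down gives 1, 0, 0, 34 = 35 seats, so the divisor must be adjusted.
With modified divisor 24700: modified quotas Alpha 1.159, Beta 0.824, Gamma 0.836, Delta 36.439.
Rounding down: Alpha 1, Beta 0, Gamma 0, Delta 36 (total 37).
Alpha receives 1.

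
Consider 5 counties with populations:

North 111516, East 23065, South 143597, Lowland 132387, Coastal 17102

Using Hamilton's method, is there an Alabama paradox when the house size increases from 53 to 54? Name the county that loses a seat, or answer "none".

At 53 seats: North 14, East 3, South 18, Lowland 16, Coastal 2.
At 54 seats: North 14, East 3, South 18, Lowland 17, Coastal 2.
No county's allocation decreased.

none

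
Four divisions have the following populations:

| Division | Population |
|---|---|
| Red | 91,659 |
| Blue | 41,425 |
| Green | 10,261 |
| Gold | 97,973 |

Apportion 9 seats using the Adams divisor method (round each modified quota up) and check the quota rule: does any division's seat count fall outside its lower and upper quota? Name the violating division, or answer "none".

none

Standard quotas: Red 3.418, Blue 1.545, Green 0.383, Gold 3.654.
Adams allocation: Red 3, Blue 2, Green 1, Gold 3.
Every allocation lies between the lower and upper quota.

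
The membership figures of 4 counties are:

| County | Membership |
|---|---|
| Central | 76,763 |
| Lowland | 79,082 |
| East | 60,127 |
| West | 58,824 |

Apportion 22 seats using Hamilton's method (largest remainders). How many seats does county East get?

5

Standard divisor: 274796 ÷ 22 ≈ 12490.727.
Standard quotas: Central 6.1456, Lowland 6.3313, East 4.8137, West 4.7094.
Lower quotas: Central 6, Lowland 6, East 4, West 4 (sum 20, leaving 2 seats).
Remainders in descending order: East 0.8137, West 0.7094, Lowland 0.3313, Central 0.1456.
Largest remainders: East, West receive the extra seats.
East receives 5.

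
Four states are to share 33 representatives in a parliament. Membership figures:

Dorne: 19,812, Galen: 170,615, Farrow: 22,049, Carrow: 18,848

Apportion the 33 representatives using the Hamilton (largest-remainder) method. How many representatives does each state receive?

Total 231324; standard divisor 231324/33 ≈ 7009.818.
Standard quotas: Dorne 2.8263, Galen 24.3394, Farrow 3.1454, Carrow 2.6888.
Lower quotas: Dorne 2, Galen 24, Farrow 3, Carrow 2 (sum 31, leaving 2 seats).
Remainders in descending order: Dorne 0.8263, Carrow 0.6888, Galen 0.3394, Farrow 0.1454.
The surplus seats go to Dorne, Carrow.

Dorne 3, Galen 24, Farrow 3, Carrow 3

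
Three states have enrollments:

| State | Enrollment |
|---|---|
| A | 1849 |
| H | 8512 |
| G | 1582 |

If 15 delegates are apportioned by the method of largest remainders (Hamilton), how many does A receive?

Total 11943; standard divisor 11943/15 ≈ 796.2.
Standard quotas: A 2.3223, H 10.6908, G 1.9869.
Lower quotas: A 2, H 10, G 1 (sum 13, leaving 2 seats).
Remainders in descending order: G 0.9869, H 0.6908, A 0.3223.
The surplus seats go to G, H.
A receives 2.

2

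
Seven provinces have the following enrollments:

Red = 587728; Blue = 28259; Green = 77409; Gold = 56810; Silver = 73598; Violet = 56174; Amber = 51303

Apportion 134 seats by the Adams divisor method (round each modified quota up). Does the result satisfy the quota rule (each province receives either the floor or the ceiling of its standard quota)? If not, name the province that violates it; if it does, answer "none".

Red

Standard quotas: Red 84.567, Blue 4.066, Green 11.138, Gold 8.174, Silver 10.590, Violet 8.083, Amber 7.382.
Adams allocation: Red 83, Blue 4, Green 11, Gold 9, Silver 11, Violet 8, Amber 8.
Red has quota 84.567 (lower 84, upper 85) but receives 83 — outside the quota interval.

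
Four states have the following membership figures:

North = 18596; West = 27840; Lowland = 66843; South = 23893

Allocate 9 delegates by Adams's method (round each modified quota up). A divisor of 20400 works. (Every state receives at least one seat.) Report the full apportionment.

North=1, West=2, Lowland=4, South=2

With modified divisor 20400: modified quotas North 0.912, West 1.365, Lowland 3.277, South 1.171.
Rounding up: North 1, West 2, Lowland 4, South 2 (total 9).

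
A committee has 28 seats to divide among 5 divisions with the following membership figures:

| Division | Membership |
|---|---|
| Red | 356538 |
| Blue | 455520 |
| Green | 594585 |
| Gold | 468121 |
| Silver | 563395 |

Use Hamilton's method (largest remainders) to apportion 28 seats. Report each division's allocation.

Red=4, Blue=5, Green=7, Gold=5, Silver=7

Standard divisor: 2438159 ÷ 28 ≈ 87077.107.
Standard quotas: Red 4.0945, Blue 5.2312, Green 6.8283, Gold 5.3759, Silver 6.4701.
Lower quotas: Red 4, Blue 5, Green 6, Gold 5, Silver 6 (sum 26, leaving 2 seats).
Remainders in descending order: Green 0.8283, Silver 0.4701, Gold 0.3759, Blue 0.2312, Red 0.0945.
The surplus seats go to Green, Silver.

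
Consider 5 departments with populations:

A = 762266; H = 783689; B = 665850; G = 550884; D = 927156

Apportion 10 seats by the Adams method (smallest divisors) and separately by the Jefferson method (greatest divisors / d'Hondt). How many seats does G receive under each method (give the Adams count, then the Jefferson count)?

Adams: A 2, H 2, B 2, G 2, D 2.
Jefferson: A 2, H 2, B 2, G 1, D 3.
G gets 2 under Adams and 1 under Jefferson.

2 and 1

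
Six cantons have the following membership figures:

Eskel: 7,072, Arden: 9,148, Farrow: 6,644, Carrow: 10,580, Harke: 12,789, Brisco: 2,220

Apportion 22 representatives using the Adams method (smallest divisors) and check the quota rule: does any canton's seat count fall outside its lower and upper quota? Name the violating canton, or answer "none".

Standard quotas: Eskel 3.211, Arden 4.154, Farrow 3.017, Carrow 4.804, Harke 5.807, Brisco 1.008.
Adams allocation: Eskel 3, Arden 4, Farrow 3, Carrow 5, Harke 6, Brisco 1.
Every allocation lies between the lower and upper quota.

none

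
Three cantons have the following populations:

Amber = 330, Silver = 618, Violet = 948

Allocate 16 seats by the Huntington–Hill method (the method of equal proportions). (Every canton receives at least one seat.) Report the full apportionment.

With divisor 120: modified quotas Amber 2.750, Silver 5.150, Violet 7.900.
Geometric-mean thresholds: Amber √(2·3)=2.449, Silver √(5·6)=5.477, Violet √(7·8)=7.483.
Each quota rounded against its threshold gives Amber 3, Silver 5, Violet 8 (total 16).

Amber 3; Silver 5; Violet 8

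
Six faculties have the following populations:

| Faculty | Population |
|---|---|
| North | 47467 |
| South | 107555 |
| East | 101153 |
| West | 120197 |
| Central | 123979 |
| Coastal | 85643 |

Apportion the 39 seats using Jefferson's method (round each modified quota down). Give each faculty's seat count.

North 3; South 7; East 7; West 8; Central 8; Coastal 6

Standard divisor 585994/39 ≈ 15025.487; standard quotas: North 3.159, South 7.158, East 6.732, West 8.000, Central 8.251, Coastal 5.700.
Rounding down gives 3, 7, 6, 7, 8, 5 = 36 seats, so the divisor must be adjusted.
With modified divisor 14000: modified quotas North 3.390, South 7.683, East 7.225, West 8.585, Central 8.856, Coastal 6.117.
Rounding down: North 3, South 7, East 7, West 8, Central 8, Coastal 6 (total 39).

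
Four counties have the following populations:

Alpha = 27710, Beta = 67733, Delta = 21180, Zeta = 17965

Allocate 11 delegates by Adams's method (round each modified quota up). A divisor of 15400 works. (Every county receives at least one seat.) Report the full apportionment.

Alpha=2, Beta=5, Delta=2, Zeta=2

With modified divisor 15400: modified quotas Alpha 1.799, Beta 4.398, Delta 1.375, Zeta 1.167.
Rounding up: Alpha 2, Beta 5, Delta 2, Zeta 2 (total 11).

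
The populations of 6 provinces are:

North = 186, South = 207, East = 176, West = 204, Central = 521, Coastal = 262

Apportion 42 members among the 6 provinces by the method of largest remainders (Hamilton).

The standard divisor is 1556/42 ≈ 37.048.
Standard quotas: North 5.021, South 5.587, East 4.751, West 5.506, Central 14.063, Coastal 7.072.
Lower quotas: North 5, South 5, East 4, West 5, Central 14, Coastal 7 (sum 40, leaving 2 seats).
Remainders in descending order: East 0.751, South 0.587, West 0.506, Coastal 0.072, Central 0.063, North 0.021.
Largest remainders: East, South receive the extra seats.

North 5; South 6; East 5; West 5; Central 14; Coastal 7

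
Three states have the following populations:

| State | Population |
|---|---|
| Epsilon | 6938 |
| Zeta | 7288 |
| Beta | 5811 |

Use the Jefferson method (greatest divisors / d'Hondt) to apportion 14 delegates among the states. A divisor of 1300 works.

Epsilon: 5, Zeta: 5, Beta: 4

With modified divisor 1300: modified quotas Epsilon 5.337, Zeta 5.606, Beta 4.470.
Rounding down: Epsilon 5, Zeta 5, Beta 4 (total 14).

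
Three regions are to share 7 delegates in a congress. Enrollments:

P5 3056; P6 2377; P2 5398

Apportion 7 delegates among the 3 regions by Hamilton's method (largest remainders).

The standard divisor is 10831/7 ≈ 1547.286.
Standard quotas: P5 1.9751, P6 1.5362, P2 3.4887.
Lower quotas: P5 1, P6 1, P2 3 (sum 5, leaving 2 seats).
Remainders in descending order: P5 0.9751, P6 0.5362, P2 0.4887.
Largest remainders: P5, P6 receive the extra seats.

P5: 2; P6: 2; P2: 3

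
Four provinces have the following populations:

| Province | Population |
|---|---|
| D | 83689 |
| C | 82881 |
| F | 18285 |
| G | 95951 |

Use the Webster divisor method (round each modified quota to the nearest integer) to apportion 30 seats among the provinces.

Standard divisor 280806/30 ≈ 9360.2; standard quotas: D 8.941, C 8.855, F 1.953, G 10.251.
Rounding to the nearest integer gives D 9, C 9, F 2, G 10 — total 30, matching the house size, so no adjustment is needed.

D 9, C 9, F 2, G 10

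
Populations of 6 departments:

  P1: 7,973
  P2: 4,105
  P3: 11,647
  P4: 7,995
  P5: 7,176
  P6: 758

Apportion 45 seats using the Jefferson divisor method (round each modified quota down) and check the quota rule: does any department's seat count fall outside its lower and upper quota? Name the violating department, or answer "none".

Standard quotas: P1 9.048, P2 4.658, P3 13.217, P4 9.073, P5 8.143, P6 0.860.
Jefferson allocation: P1 9, P2 5, P3 14, P4 9, P5 8, P6 0.
Every allocation lies between the lower and upper quota.

none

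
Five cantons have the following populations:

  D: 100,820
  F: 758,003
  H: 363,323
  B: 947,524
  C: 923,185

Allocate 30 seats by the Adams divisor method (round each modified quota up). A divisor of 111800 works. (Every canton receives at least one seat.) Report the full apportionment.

D=1, F=7, H=4, B=9, C=9

With modified divisor 111800: modified quotas D 0.902, F 6.780, H 3.250, B 8.475, C 8.257.
Rounding up: D 1, F 7, H 4, B 9, C 9 (total 30).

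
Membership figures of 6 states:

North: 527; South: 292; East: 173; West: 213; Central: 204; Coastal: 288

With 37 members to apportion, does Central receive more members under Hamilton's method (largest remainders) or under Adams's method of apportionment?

Hamilton: North 12, South 6, East 4, West 5, Central 4, Coastal 6.
Adams: North 11, South 6, East 4, West 5, Central 5, Coastal 6.
Central gets 4 under Hamilton and 5 under Adams.

Adams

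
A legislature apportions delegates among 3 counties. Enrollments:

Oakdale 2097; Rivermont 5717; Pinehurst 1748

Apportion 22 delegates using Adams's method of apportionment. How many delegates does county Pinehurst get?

Standard divisor 9562/22 ≈ 434.636; standard quotas: Oakdale 4.825, Rivermont 13.154, Pinehurst 4.022.
Rounding up gives 5, 14, 5 = 24 seats, so the divisor must be adjusted.
With modified divisor 460: modified quotas Oakdale 4.559, Rivermont 12.428, Pinehurst 3.800.
Rounding up: Oakdale 5, Rivermont 13, Pinehurst 4 (total 22).
Pinehurst receives 4.

4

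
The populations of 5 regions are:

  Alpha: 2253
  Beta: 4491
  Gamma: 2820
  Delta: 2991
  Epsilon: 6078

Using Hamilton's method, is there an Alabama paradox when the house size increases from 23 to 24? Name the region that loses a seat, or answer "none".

At 23 seats: Alpha 3, Beta 6, Gamma 3, Delta 4, Epsilon 7.
At 24 seats: Alpha 3, Beta 6, Gamma 3, Delta 4, Epsilon 8.
No region's allocation decreased.

none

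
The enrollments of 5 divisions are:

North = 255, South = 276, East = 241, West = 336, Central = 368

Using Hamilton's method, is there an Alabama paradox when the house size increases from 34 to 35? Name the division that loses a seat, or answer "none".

none

At 34 seats: North 6, South 6, East 6, West 8, Central 8.
At 35 seats: North 6, South 6, East 6, West 8, Central 9.
No division's allocation decreased.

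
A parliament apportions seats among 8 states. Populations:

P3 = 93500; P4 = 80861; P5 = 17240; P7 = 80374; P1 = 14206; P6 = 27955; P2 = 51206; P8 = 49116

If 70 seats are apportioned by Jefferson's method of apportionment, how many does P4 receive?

Standard divisor 414458/70 ≈ 5920.829; standard quotas: P3 15.792, P4 13.657, P5 2.912, P7 13.575, P1 2.399, P6 4.721, P2 8.648, P8 8.295.
Rounding down gives 15, 13, 2, 13, 2, 4, 8, 8 = 65 seats, so the divisor must be adjusted.
With modified divisor 5640: modified quotas P3 16.578, P4 14.337, P5 3.057, P7 14.251, P1 2.519, P6 4.957, P2 9.079, P8 8.709.
Rounding down: P3 16, P4 14, P5 3, P7 14, P1 2, P6 4, P2 9, P8 8 (total 70).
P4 receives 14.

14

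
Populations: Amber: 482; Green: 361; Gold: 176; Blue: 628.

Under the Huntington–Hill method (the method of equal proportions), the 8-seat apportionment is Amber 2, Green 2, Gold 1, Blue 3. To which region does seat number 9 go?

Amber

Priority for the next seat is population ÷ (√(s·(s+1))).
Priorities: Amber 196.776, Green 147.378, Gold 124.451, Blue 181.288.
Highest priority: Amber.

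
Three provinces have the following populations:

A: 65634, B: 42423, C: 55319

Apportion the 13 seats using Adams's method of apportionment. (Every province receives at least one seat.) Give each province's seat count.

Standard divisor 163376/13 ≈ 12567.385; standard quotas: A 5.223, B 3.376, C 4.402.
Rounding up gives 6, 4, 5 = 15 seats, so the divisor must be adjusted.
With modified divisor 14000: modified quotas A 4.688, B 3.030, C 3.951.
Rounding up: A 5, B 4, C 4 (total 13).

A=5, B=4, C=4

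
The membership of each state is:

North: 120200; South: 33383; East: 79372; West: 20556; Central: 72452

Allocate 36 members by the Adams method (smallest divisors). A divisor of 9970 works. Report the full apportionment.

North: 13; South: 4; East: 8; West: 3; Central: 8

With modified divisor 9970: modified quotas North 12.056, South 3.348, East 7.961, West 2.062, Central 7.267.
Rounding up: North 13, South 4, East 8, West 3, Central 8 (total 36).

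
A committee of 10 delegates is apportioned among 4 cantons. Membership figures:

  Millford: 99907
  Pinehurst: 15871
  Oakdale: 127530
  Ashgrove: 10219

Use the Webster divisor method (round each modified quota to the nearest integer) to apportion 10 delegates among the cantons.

Standard divisor 253527/10 ≈ 25352.7; standard quotas: Millford 3.941, Pinehurst 0.626, Oakdale 5.030, Ashgrove 0.403.
Rounding to the nearest integer gives Millford 4, Pinehurst 1, Oakdale 5, Ashgrove 0 — total 10, matching the house size, so no adjustment is needed.

Millford: 4, Pinehurst: 1, Oakdale: 5, Ashgrove: 0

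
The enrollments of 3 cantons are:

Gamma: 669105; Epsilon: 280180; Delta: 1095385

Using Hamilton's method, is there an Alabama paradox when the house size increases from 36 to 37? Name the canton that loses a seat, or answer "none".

none

At 36 seats: Gamma 12, Epsilon 5, Delta 19.
At 37 seats: Gamma 12, Epsilon 5, Delta 20.
No canton's allocation decreased.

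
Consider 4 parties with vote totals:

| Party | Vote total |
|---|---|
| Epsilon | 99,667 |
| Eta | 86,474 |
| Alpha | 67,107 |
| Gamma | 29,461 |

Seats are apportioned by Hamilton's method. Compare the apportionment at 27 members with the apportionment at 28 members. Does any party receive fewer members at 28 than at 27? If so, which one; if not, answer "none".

At 27 seats: Epsilon 10, Eta 8, Alpha 6, Gamma 3.
At 28 seats: Epsilon 10, Eta 8, Alpha 7, Gamma 3.
No party's allocation decreased.

none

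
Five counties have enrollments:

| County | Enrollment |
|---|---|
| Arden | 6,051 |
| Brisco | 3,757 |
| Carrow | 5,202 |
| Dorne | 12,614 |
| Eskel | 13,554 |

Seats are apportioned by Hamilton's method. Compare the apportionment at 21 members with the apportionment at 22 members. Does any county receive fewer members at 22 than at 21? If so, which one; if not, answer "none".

none

At 21 seats: Arden 3, Brisco 2, Carrow 3, Dorne 6, Eskel 7.
At 22 seats: Arden 3, Brisco 2, Carrow 3, Dorne 7, Eskel 7.
No county's allocation decreased.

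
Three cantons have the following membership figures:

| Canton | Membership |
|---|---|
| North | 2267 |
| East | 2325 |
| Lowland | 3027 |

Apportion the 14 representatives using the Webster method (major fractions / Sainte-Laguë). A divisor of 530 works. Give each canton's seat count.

North: 4, East: 4, Lowland: 6

With modified divisor 530: modified quotas North 4.277, East 4.387, Lowland 5.711.
Rounding to the nearest integer: North 4, East 4, Lowland 6 (total 14).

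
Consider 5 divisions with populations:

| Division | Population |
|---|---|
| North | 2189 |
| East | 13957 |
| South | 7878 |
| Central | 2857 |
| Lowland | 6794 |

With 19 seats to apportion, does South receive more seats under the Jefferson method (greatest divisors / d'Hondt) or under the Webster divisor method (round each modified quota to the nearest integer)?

Jefferson: North 1, East 8, South 5, Central 1, Lowland 4.
Webster: North 1, East 8, South 4, Central 2, Lowland 4.
South gets 5 under Jefferson and 4 under Webster.

Jefferson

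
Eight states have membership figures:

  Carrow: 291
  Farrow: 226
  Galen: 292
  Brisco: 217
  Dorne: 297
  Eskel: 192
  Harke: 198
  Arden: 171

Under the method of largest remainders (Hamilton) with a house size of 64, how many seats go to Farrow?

8

The standard divisor is 1884/64 ≈ 29.438.
Standard quotas: Carrow 9.885, Farrow 7.677, Galen 9.919, Brisco 7.372, Dorne 10.089, Eskel 6.522, Harke 6.726, Arden 5.809.
Lower quotas: Carrow 9, Farrow 7, Galen 9, Brisco 7, Dorne 10, Eskel 6, Harke 6, Arden 5 (sum 59, leaving 5 seats).
Remainders in descending order: Galen 0.919, Carrow 0.885, Arden 0.809, Harke 0.726, Farrow 0.677, Eskel 0.522, Brisco 0.372, Dorne 0.089.
Largest remainders: Galen, Carrow, Arden, Harke, Farrow receive the extra seats.
Farrow receives 8.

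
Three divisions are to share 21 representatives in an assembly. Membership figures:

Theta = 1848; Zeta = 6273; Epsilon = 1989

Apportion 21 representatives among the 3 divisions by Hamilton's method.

Theta=4, Zeta=13, Epsilon=4

The standard divisor is 10110/21 ≈ 481.429.
Standard quotas: Theta 3.8386, Zeta 13.0300, Epsilon 4.1315.
Lower quotas: Theta 3, Zeta 13, Epsilon 4 (sum 20, leaving 1 seat).
Remainders in descending order: Theta 0.8386, Epsilon 0.1315, Zeta 0.0300.
The surplus seat goes to Theta.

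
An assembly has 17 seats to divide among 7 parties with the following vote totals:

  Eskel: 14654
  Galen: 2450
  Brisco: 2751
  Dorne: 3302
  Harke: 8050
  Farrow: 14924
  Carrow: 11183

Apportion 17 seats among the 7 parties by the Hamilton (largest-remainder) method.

Standard divisor: 57314 ÷ 17 ≈ 3371.412.
Standard quotas: Eskel 4.3465, Galen 0.7267, Brisco 0.8160, Dorne 0.9794, Harke 2.3877, Farrow 4.4266, Carrow 3.3170.
Lower quotas: Eskel 4, Galen 0, Brisco 0, Dorne 0, Harke 2, Farrow 4, Carrow 3 (sum 13, leaving 4 seats).
Remainders in descending order: Dorne 0.9794, Brisco 0.8160, Galen 0.7267, Farrow 0.4266, Harke 0.3877, Eskel 0.3465, Carrow 0.3170.
The surplus seats go to Dorne, Brisco, Galen, Farrow.

Eskel 4, Galen 1, Brisco 1, Dorne 1, Harke 2, Farrow 5, Carrow 3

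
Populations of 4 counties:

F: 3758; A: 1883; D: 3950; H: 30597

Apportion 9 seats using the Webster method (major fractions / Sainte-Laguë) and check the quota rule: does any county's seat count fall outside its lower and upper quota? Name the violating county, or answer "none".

Standard quotas: F 0.842, A 0.422, D 0.885, H 6.852.
Webster allocation: F 1, A 0, D 1, H 7.
Every allocation lies between the lower and upper quota.

none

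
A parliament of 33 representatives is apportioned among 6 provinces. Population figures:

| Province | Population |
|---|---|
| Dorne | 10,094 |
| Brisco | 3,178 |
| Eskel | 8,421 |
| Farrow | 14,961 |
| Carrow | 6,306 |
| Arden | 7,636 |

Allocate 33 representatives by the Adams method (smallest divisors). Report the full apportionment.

Standard divisor 50596/33 ≈ 1533.212; standard quotas: Dorne 6.584, Brisco 2.073, Eskel 5.492, Farrow 9.758, Carrow 4.113, Arden 4.980.
Rounding up gives 7, 3, 6, 10, 5, 5 = 36 seats, so the divisor must be adjusted.
With modified divisor 1670: modified quotas Dorne 6.044, Brisco 1.903, Eskel 5.043, Farrow 8.959, Carrow 3.776, Arden 4.572.
Rounding up: Dorne 7, Brisco 2, Eskel 6, Farrow 9, Carrow 4, Arden 5 (total 33).

Dorne=7, Brisco=2, Eskel=6, Farrow=9, Carrow=4, Arden=5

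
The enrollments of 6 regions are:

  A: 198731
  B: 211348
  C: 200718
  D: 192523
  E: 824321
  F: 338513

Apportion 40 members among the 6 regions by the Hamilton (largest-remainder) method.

A=4, B=4, C=4, D=4, E=17, F=7

The standard divisor is 1966154/40 ≈ 49153.85.
Standard quotas: A 4.0430, B 4.2997, C 4.0835, D 3.9167, E 16.7702, F 6.8868.
Lower quotas: A 4, B 4, C 4, D 3, E 16, F 6 (sum 37, leaving 3 seats).
Remainders in descending order: D 0.9167, F 0.8868, E 0.7702, B 0.2997, C 0.0835, A 0.0430.
Largest remainders: D, F, E receive the extra seats.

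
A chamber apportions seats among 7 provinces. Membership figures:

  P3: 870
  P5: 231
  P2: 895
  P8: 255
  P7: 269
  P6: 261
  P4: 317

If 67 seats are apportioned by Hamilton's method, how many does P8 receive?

Total 3098; standard divisor 3098/67 ≈ 46.239.
Standard quotas: P3 18.815, P5 4.996, P2 19.356, P8 5.515, P7 5.818, P6 5.645, P4 6.856.
Lower quotas: P3 18, P5 4, P2 19, P8 5, P7 5, P6 5, P4 6 (sum 62, leaving 5 seats).
Remainders in descending order: P5 0.996, P4 0.856, P7 0.818, P3 0.815, P6 0.645, P8 0.515, P2 0.356.
The surplus seats go to P5, P4, P7, P3, P6.
P8 receives 5.

5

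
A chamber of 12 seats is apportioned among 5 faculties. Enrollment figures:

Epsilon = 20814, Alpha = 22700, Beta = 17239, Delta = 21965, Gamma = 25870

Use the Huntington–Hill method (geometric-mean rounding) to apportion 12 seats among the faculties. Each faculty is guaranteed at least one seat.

With divisor 9117: modified quotas Epsilon 2.283, Alpha 2.490, Beta 1.891, Delta 2.409, Gamma 2.838.
Geometric-mean thresholds: Epsilon √(2·3)=2.449, Alpha √(2·3)=2.449, Beta √(1·2)=1.414, Delta √(2·3)=2.449, Gamma √(2·3)=2.449.
Each quota rounded against its threshold gives Epsilon 2, Alpha 3, Beta 2, Delta 2, Gamma 3 (total 12).

Epsilon 2; Alpha 3; Beta 2; Delta 2; Gamma 3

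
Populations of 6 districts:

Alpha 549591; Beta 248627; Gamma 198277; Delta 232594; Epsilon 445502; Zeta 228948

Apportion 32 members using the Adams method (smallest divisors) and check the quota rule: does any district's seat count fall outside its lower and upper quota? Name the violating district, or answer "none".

Standard quotas: Alpha 9.239, Beta 4.180, Gamma 3.333, Delta 3.910, Epsilon 7.489, Zeta 3.849.
Adams allocation: Alpha 9, Beta 4, Gamma 4, Delta 4, Epsilon 7, Zeta 4.
Every allocation lies between the lower and upper quota.

none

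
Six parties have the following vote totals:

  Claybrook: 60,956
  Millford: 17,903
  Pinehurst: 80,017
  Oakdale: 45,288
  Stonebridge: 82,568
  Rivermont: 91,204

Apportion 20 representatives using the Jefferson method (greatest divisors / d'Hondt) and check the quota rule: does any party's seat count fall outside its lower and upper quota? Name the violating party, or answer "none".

none

Standard quotas: Claybrook 3.226, Millford 0.947, Pinehurst 4.234, Oakdale 2.397, Stonebridge 4.369, Rivermont 4.826.
Jefferson allocation: Claybrook 3, Millford 1, Pinehurst 4, Oakdale 2, Stonebridge 5, Rivermont 5.
Every allocation lies between the lower and upper quota.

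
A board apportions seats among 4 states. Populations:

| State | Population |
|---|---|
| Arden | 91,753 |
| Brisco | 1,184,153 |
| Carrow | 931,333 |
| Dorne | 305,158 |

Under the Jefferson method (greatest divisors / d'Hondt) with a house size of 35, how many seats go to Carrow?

13

Standard divisor 2512397/35 ≈ 71782.771; standard quotas: Arden 1.278, Brisco 16.496, Carrow 12.974, Dorne 4.251.
Rounding down gives 1, 16, 12, 4 = 33 seats, so the divisor must be adjusted.
With modified divisor 68100: modified quotas Arden 1.347, Brisco 17.388, Carrow 13.676, Dorne 4.481.
Rounding down: Arden 1, Brisco 17, Carrow 13, Dorne 4 (total 35).
Carrow receives 13.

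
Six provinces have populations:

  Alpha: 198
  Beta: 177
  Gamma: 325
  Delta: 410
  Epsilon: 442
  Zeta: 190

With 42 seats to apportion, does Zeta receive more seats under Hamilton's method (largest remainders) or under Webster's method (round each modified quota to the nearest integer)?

Hamilton: Alpha 5, Beta 4, Gamma 8, Delta 10, Epsilon 11, Zeta 4.
Webster: Alpha 5, Beta 4, Gamma 8, Delta 10, Epsilon 10, Zeta 5.
Zeta gets 4 under Hamilton and 5 under Webster.

Webster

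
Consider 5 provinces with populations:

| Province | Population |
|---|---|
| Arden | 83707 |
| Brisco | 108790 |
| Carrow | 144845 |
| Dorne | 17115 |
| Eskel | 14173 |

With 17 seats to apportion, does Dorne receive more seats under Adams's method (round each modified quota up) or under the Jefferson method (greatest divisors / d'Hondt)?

Adams

Adams: Arden 4, Brisco 5, Carrow 6, Dorne 1, Eskel 1.
Jefferson: Arden 4, Brisco 6, Carrow 7, Dorne 0, Eskel 0.
Dorne gets 1 under Adams and 0 under Jefferson.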